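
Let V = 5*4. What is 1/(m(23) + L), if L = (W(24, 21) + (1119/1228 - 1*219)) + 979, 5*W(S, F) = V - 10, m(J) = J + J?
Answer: 1228/993343 ≈ 0.0012362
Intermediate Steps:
V = 20
m(J) = 2*J
W(S, F) = 2 (W(S, F) = (20 - 10)/5 = (⅕)*10 = 2)
L = 936855/1228 (L = (2 + (1119/1228 - 1*219)) + 979 = (2 + (1119*(1/1228) - 219)) + 979 = (2 + (1119/1228 - 219)) + 979 = (2 - 267813/1228) + 979 = -265357/1228 + 979 = 936855/1228 ≈ 762.91)
1/(m(23) + L) = 1/(2*23 + 936855/1228) = 1/(46 + 936855/1228) = 1/(993343/1228) = 1228/993343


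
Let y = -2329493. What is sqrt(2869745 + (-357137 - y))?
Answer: sqrt(4842101) ≈ 2200.5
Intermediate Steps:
sqrt(2869745 + (-357137 - y)) = sqrt(2869745 + (-357137 - 1*(-2329493))) = sqrt(2869745 + (-357137 + 2329493)) = sqrt(2869745 + 1972356) = sqrt(4842101)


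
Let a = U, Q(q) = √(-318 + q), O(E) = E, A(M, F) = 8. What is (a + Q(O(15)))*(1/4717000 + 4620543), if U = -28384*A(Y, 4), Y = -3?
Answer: -618632156179132384/589625 + 21795101331001*I*√303/4717000 ≈ -1.0492e+12 + 8.0429e+7*I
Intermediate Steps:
U = -227072 (U = -28384*8 = -227072)
a = -227072
(a + Q(O(15)))*(1/4717000 + 4620543) = (-227072 + √(-318 + 15))*(1/4717000 + 4620543) = (-227072 + √(-303))*(1/4717000 + 4620543) = (-227072 + I*√303)*(21795101331001/4717000) = -618632156179132384/589625 + 21795101331001*I*√303/4717000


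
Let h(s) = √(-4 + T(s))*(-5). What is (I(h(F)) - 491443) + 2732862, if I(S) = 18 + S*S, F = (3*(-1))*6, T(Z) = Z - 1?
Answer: 2240862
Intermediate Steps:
T(Z) = -1 + Z
F = -18 (F = -3*6 = -18)
h(s) = -5*√(-5 + s) (h(s) = √(-4 + (-1 + s))*(-5) = √(-5 + s)*(-5) = -5*√(-5 + s))
I(S) = 18 + S²
(I(h(F)) - 491443) + 2732862 = ((18 + (-5*√(-5 - 18))²) - 491443) + 2732862 = ((18 + (-5*I*√23)²) - 491443) + 2732862 = ((18 - 575) - 491443) + 2732862 = (-557 - 491443) + 2732862 = -492000 + 2732862 = 2240862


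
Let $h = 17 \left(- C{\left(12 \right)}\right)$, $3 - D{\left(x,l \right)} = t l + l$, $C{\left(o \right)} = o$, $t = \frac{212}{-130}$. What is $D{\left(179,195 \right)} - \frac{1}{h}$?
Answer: $\frac{25705}{204} \approx 126.0$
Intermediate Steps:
$t = - \frac{106}{65}$ ($t = 212 \left(- \frac{1}{130}\right) = - \frac{106}{65} \approx -1.6308$)
$D{\left(x,l \right)} = 3 + \frac{41 l}{65}$ ($D{\left(x,l \right)} = 3 - \left(- \frac{106 l}{65} + l\right) = 3 - - \frac{41 l}{65} = 3 + \frac{41 l}{65}$)
$h = -204$ ($h = 17 \left(\left(-1\right) 12\right) = 17 \left(-12\right) = -204$)
$D{\left(179,195 \right)} - \frac{1}{h} = \left(3 + \frac{41}{65} \cdot 195\right) - \frac{1}{-204} = \left(3 + 123\right) - - \frac{1}{204} = 126 + \frac{1}{204} = \frac{25705}{204}$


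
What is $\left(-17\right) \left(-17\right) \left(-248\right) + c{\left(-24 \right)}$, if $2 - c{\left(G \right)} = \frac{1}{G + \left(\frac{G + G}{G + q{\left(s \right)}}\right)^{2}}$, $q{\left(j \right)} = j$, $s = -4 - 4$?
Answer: $- \frac{6235286}{87} \approx -71670.0$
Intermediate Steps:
$s = -8$ ($s = -4 - 4 = -8$)
$c{\left(G \right)} = 2 - \frac{1}{G + \frac{4 G^{2}}{\left(-8 + G\right)^{2}}}$ ($c{\left(G \right)} = 2 - \frac{1}{G + \left(\frac{G + G}{G - 8}\right)^{2}} = 2 - \frac{1}{G + \left(\frac{2 G}{-8 + G}\right)^{2}} = 2 - \frac{1}{G + \frac{4 G^{2}}{\left(-8 + G\right)^{2}}}$)
$\left(-17\right) \left(-17\right) \left(-248\right) + c{\left(-24 \right)} = \left(-17\right) \left(-17\right) \left(-248\right) + \frac{-64 - 25 \left(-24\right)^{2} + 2 \left(-24\right)^{3} + 144 \left(-24\right)}{\left(-24\right) \left(64 + \left(-24\right)^{2} - -288\right)} = 289 \left(-248\right) - \frac{-64 - 14400 + 2 \left(-13824\right) - 3456}{24 \left(64 + 576 + 288\right)} = -71672 - \frac{-64 - 14400 - 27648 - 3456}{24 \cdot 928} = -71672 - \frac{1}{22272} \left(-45568\right) = -71672 + \frac{178}{87} = - \frac{6235286}{87}$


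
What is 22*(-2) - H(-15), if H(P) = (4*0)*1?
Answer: -44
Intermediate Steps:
H(P) = 0 (H(P) = 0*1 = 0)
22*(-2) - H(-15) = 22*(-2) - 1*0 = -44 + 0 = -44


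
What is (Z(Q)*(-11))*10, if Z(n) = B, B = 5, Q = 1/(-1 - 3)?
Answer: -550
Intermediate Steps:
Q = -¼ (Q = 1/(-4) = -¼ ≈ -0.25000)
Z(n) = 5
(Z(Q)*(-11))*10 = (5*(-11))*10 = -55*10 = -550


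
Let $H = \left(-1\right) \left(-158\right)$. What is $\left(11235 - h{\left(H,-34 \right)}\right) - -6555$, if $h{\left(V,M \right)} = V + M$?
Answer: $17666$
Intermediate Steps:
$H = 158$
$h{\left(V,M \right)} = M + V$
$\left(11235 - h{\left(H,-34 \right)}\right) - -6555 = \left(11235 - \left(-34 + 158\right)\right) - -6555 = \left(11235 - 124\right) + 6555 = 11111 + 6555 = 17666$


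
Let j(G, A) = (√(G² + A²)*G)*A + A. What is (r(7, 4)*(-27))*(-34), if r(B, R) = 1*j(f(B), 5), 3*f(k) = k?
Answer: 4590 + 3570*√274 ≈ 63684.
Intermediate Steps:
f(k) = k/3
j(G, A) = A + A*G*√(A² + G²) (j(G, A) = (√(A² + G²)*G)*A + A = (G*√(A² + G²))*A + A = A*G*√(A² + G²) + A = A + A*G*√(A² + G²))
r(B, R) = 5 + 5*B*√(25 + B²/9)/3 (r(B, R) = 1*(5*(1 + (B/3)*√(5² + (B/3)²))) = 1*(5*(1 + (B/3)*√(25 + B²/9))) = 1*(5*(1 + B*√(25 + B²/9)/3)) = 1*(5 + 5*B*√(25 + B²/9)/3) = 5 + 5*B*√(25 + B²/9)/3)
(r(7, 4)*(-27))*(-34) = ((5 + (5/9)*7*√(225 + 7²))*(-27))*(-34) = ((5 + (5/9)*7*√(225 + 49))*(-27))*(-34) = ((5 + (5/9)*7*√274)*(-27))*(-34) = ((5 + 35*√274/9)*(-27))*(-34) = (-135 - 105*√274)*(-34) = 4590 + 3570*√274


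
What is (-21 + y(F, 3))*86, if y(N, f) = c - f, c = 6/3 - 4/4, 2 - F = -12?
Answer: -1978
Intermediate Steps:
F = 14 (F = 2 - 1*(-12) = 2 + 12 = 14)
c = 1 (c = 6*(⅓) - 4*¼ = 2 - 1 = 1)
y(N, f) = 1 - f
(-21 + y(F, 3))*86 = (-21 + (1 - 1*3))*86 = (-21 + (1 - 3))*86 = (-21 - 2)*86 = -23*86 = -1978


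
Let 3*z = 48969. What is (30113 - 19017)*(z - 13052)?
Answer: 36295016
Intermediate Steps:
z = 16323 (z = (⅓)*48969 = 16323)
(30113 - 19017)*(z - 13052) = (30113 - 19017)*(16323 - 13052) = 11096*3271 = 36295016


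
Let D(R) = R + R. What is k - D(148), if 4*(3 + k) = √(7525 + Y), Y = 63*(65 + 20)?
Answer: -299 + √805 ≈ -270.63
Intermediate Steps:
D(R) = 2*R
Y = 5355 (Y = 63*85 = 5355)
k = -3 + √805 (k = -3 + √(7525 + 5355)/4 = -3 + √12880/4 = -3 + (4*√805)/4 = -3 + √805 ≈ 25.373)
k - D(148) = (-3 + √805) - 2*148 = (-3 + √805) - 1*296 = (-3 + √805) - 296 = -299 + √805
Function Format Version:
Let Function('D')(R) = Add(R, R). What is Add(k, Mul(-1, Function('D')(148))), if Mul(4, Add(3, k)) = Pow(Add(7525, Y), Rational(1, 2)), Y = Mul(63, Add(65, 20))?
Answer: Add(-299, Pow(805, Rational(1, 2))) ≈ -270.63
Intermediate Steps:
Function('D')(R) = Mul(2, R)
Y = 5355 (Y = Mul(63, 85) = 5355)
k = Add(-3, Pow(805, Rational(1, 2))) (k = Add(-3, Mul(Rational(1, 4), Pow(Add(7525, 5355), Rational(1, 2)))) = Add(-3, Mul(Rational(1, 4), Pow(12880, Rational(1, 2)))) = Add(-3, Mul(Rational(1, 4), Mul(4, Pow(805, Rational(1, 2))))) = Add(-3, Pow(805, Rational(1, 2))) ≈ 25.373)
Add(k, Mul(-1, Function('D')(148))) = Add(Add(-3, Pow(805, Rational(1, 2))), Mul(-1, Mul(2, 148))) = Add(Add(-3, Pow(805, Rational(1, 2))), Mul(-1, 296)) = Add(Add(-3, Pow(805, Rational(1, 2))), -296) = Add(-299, Pow(805, Rational(1, 2)))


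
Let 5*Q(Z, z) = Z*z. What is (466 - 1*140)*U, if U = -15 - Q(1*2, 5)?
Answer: -5542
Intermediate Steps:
Q(Z, z) = Z*z/5 (Q(Z, z) = (Z*z)/5 = Z*z/5)
U = -17 (U = -15 - 1*2*5/5 = -15 - 2*5/5 = -15 - 1*2 = -15 - 2 = -17)
(466 - 1*140)*U = (466 - 1*140)*(-17) = (466 - 140)*(-17) = 326*(-17) = -5542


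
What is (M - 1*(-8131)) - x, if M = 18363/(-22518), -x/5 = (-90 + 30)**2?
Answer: 196133165/7506 ≈ 26130.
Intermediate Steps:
x = -18000 (x = -5*(-90 + 30)**2 = -5*(-60)**2 = -5*3600 = -18000)
M = -6121/7506 (M = 18363*(-1/22518) = -6121/7506 ≈ -0.81548)
(M - 1*(-8131)) - x = (-6121/7506 - 1*(-8131)) - 1*(-18000) = (-6121/7506 + 8131) + 18000 = 61025165/7506 + 18000 = 196133165/7506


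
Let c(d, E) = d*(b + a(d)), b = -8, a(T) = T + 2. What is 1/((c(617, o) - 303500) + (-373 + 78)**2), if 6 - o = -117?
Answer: 1/160512 ≈ 6.2301e-6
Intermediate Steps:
a(T) = 2 + T
o = 123 (o = 6 - 1*(-117) = 6 + 117 = 123)
c(d, E) = d*(-6 + d) (c(d, E) = d*(-8 + (2 + d)) = d*(-6 + d))
1/((c(617, o) - 303500) + (-373 + 78)**2) = 1/((617*(-6 + 617) - 303500) + (-373 + 78)**2) = 1/((617*611 - 303500) + (-295)**2) = 1/((376987 - 303500) + 87025) = 1/(73487 + 87025) = 1/160512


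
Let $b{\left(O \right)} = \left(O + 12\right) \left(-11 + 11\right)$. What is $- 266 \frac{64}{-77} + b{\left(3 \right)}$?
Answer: $\frac{2432}{11} \approx 221.09$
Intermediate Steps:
$b{\left(O \right)} = 0$ ($b{\left(O \right)} = \left(12 + O\right) 0 = 0$)
$- 266 \frac{64}{-77} + b{\left(3 \right)} = - 266 \frac{64}{-77} + 0 = - 266 \cdot 64 \left(- \frac{1}{77}\right) + 0 = \left(-266\right) \left(- \frac{64}{77}\right) + 0 = \frac{2432}{11} + 0 = \frac{2432}{11}$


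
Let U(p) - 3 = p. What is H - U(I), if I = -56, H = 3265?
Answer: 3318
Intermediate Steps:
U(p) = 3 + p
H - U(I) = 3265 - (3 - 56) = 3265 - 1*(-53) = 3265 + 53 = 3318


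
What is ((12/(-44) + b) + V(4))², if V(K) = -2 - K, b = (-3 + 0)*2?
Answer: 18225/121 ≈ 150.62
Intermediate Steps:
b = -6 (b = -3*2 = -6)
((12/(-44) + b) + V(4))² = ((12/(-44) - 6) + (-2 - 1*4))² = ((12*(-1/44) - 6) + (-2 - 4))² = ((-3/11 - 6) - 6)² = (-69/11 - 6)² = (-135/11)² = 18225/121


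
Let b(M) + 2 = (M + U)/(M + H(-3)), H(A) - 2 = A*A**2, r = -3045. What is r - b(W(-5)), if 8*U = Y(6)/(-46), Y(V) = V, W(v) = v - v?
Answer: -13997803/4600 ≈ -3043.0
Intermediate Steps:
W(v) = 0
U = -3/184 (U = (6/(-46))/8 = (6*(-1/46))/8 = (1/8)*(-3/23) = -3/184 ≈ -0.016304)
H(A) = 2 + A**3 (H(A) = 2 + A*A**2 = 2 + A**3)
b(M) = -2 + (-3/184 + M)/(-25 + M) (b(M) = -2 + (M - 3/184)/(M + (2 + (-3)**3)) = -2 + (-3/184 + M)/(M + (2 - 27)) = -2 + (-3/184 + M)/(M - 25) = -2 + (-3/184 + M)/(-25 + M))
r - b(W(-5)) = -3045 - (9197/184 - 1*0)/(-25 + 0) = -3045 - (9197/184 + 0)/(-25) = -3045 - (-1)*9197/(25*184) = -3045 - 1*(-9197/4600) = -3045 + 9197/4600 = -13997803/4600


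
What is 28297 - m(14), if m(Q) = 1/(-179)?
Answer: 5065164/179 ≈ 28297.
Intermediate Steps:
m(Q) = -1/179
28297 - m(14) = 28297 - 1*(-1/179) = 28297 + 1/179 = 5065164/179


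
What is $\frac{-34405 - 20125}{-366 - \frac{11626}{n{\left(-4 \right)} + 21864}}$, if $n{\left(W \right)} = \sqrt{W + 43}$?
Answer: $\frac{183739676152515}{1235034357658} + \frac{158491445 \sqrt{39}}{16055446649554} \approx 148.77$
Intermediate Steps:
$n{\left(W \right)} = \sqrt{43 + W}$
$\frac{-34405 - 20125}{-366 - \frac{11626}{n{\left(-4 \right)} + 21864}} = \frac{-34405 - 20125}{-366 - \frac{11626}{\sqrt{43 - 4} + 21864}} = - \frac{54530}{-366 - \frac{11626}{\sqrt{39} + 21864}} = - \frac{54530}{-366 - \frac{11626}{21864 + \sqrt{39}}}$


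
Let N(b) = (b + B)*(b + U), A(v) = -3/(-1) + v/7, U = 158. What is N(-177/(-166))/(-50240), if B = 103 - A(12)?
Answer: -609675607/1938178816 ≈ -0.31456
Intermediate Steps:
A(v) = 3 + v/7 (A(v) = -3*(-1) + v*(1/7) = 3 + v/7)
B = 688/7 (B = 103 - (3 + (1/7)*12) = 103 - (3 + 12/7) = 103 - 1*33/7 = 103 - 33/7 = 688/7 ≈ 98.286)
N(b) = (158 + b)*(688/7 + b) (N(b) = (b + 688/7)*(b + 158) = (688/7 + b)*(158 + b) = (158 + b)*(688/7 + b))
N(-177/(-166))/(-50240) = (108704/7 + (-177/(-166))**2 + 1794*(-177/(-166))/7)/(-50240) = (108704/7 + (-177*(-1/166))**2 + 1794*(-177*(-1/166))/7)*(-1/50240) = (108704/7 + (177/166)**2 + (1794/7)*(177/166))*(-1/50240) = (108704/7 + 31329/27556 + 158769/581)*(-1/50240) = (3048378035/192892)*(-1/50240) = -609675607/1938178816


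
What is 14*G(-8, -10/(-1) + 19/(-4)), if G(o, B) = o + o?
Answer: -224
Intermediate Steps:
G(o, B) = 2*o
14*G(-8, -10/(-1) + 19/(-4)) = 14*(2*(-8)) = 14*(-16) = -224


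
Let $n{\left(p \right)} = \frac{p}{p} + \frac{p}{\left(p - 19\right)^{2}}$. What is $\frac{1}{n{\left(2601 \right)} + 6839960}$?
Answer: $\frac{6666724}{45600132160365} \approx 1.462 \cdot 10^{-7}$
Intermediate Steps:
$n{\left(p \right)} = 1 + \frac{p}{\left(-19 + p\right)^{2}}$
$\frac{1}{n{\left(2601 \right)} + 6839960} = \frac{1}{\left(1 + \frac{2601}{\left(-19 + 2601\right)^{2}}\right) + 6839960} = \frac{1}{\left(1 + \frac{2601}{6666724}\right) + 6839960} = \frac{1}{\frac{6669325}{6666724} + 6839960} = \frac{1}{\frac{45600132160365}{6666724}} = \frac{6666724}{45600132160365}$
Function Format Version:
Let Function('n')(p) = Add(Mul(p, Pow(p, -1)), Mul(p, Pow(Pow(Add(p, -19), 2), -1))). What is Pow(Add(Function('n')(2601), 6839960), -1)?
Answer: Rational(6666724, 45600132160365) ≈ 1.4620e-7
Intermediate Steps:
Function('n')(p) = Add(1, Mul(p, Pow(Add(-19, p), -2))) (Function('n')(p) = Add(1, Mul(p, Pow(Pow(Add(-19, p), 2), -1))) = Add(1, Mul(p, Pow(Add(-19, p), -2))))
Pow(Add(Function('n')(2601), 6839960), -1) = Pow(Add(Add(1, Mul(2601, Pow(Add(-19, 2601), -2))), 6839960), -1) = Pow(Add(Add(1, Mul(2601, Pow(2582, -2))), 6839960), -1) = Pow(Add(Add(1, Mul(2601, Rational(1, 6666724))), 6839960), -1) = Pow(Add(Add(1, Rational(2601, 6666724)), 6839960), -1) = Pow(Add(Rational(6669325, 6666724), 6839960), -1) = Pow(Rational(45600132160365, 6666724), -1) = Rational(6666724, 45600132160365)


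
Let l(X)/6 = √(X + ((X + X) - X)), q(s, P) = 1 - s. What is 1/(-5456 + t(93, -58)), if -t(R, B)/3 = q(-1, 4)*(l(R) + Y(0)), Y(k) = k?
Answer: -11/59530 + 9*√186/7381720 ≈ -0.00016815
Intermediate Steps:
l(X) = 6*√2*√X (l(X) = 6*√(X + ((X + X) - X)) = 6*√(X + (2*X - X)) = 6*√(X + X) = 6*√(2*X) = 6*(√2*√X) = 6*√2*√X)
t(R, B) = -36*√2*√R (t(R, B) = -3*(1 - 1*(-1))*(6*√2*√R + 0) = -3*(1 + 1)*6*√2*√R = -6*6*√2*√R = -36*√2*√R)
1/(-5456 + t(93, -58)) = 1/(-5456 - 36*√2*√93) = 1/(-5456 - 36*√186)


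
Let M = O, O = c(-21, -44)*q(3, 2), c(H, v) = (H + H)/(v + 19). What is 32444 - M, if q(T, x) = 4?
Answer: 810932/25 ≈ 32437.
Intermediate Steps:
c(H, v) = 2*H/(19 + v) (c(H, v) = (2*H)/(19 + v) = 2*H/(19 + v))
O = 168/25 (O = (2*(-21)/(19 - 44))*4 = (2*(-21)/(-25))*4 = (2*(-21)*(-1/25))*4 = (42/25)*4 = 168/25 ≈ 6.7200)
M = 168/25 ≈ 6.7200
32444 - M = 32444 - 1*168/25 = 32444 - 168/25 = 810932/25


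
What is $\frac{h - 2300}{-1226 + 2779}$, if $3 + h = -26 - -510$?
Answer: $- \frac{1819}{1553} \approx -1.1713$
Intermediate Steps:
$h = 481$ ($h = -3 - -484 = -3 + \left(-26 + 510\right) = -3 + 484 = 481$)
$\frac{h - 2300}{-1226 + 2779} = \frac{481 - 2300}{-1226 + 2779} = - \frac{1819}{1553}$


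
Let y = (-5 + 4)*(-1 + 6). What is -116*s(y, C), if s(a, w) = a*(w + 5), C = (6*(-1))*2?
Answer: -4060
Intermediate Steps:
y = -5 (y = -1*5 = -5)
C = -12 (C = -6*2 = -12)
s(a, w) = a*(5 + w)
-116*s(y, C) = -(-580)*(5 - 12) = -(-580)*(-7) = -116*35 = -4060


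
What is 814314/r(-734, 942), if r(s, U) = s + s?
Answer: -407157/734 ≈ -554.71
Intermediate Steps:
r(s, U) = 2*s
814314/r(-734, 942) = 814314/((2*(-734))) = 814314/(-1468) = 814314*(-1/1468) = -407157/734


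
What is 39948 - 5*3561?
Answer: 22143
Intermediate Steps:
39948 - 5*3561 = 39948 - 17805 = 22143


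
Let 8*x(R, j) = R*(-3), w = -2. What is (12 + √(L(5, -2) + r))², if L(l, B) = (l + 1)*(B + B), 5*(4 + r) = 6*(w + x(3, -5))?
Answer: (24 + I*√127)²/4 ≈ 112.25 + 135.23*I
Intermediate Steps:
x(R, j) = -3*R/8 (x(R, j) = (R*(-3))/8 = (-3*R)/8 = -3*R/8)
r = -31/4 (r = -4 + (6*(-2 - 3/8*3))/5 = -4 + (6*(-2 - 9/8))/5 = -4 + (6*(-25/8))/5 = -4 + (⅕)*(-75/4) = -4 - 15/4 = -31/4 ≈ -7.7500)
L(l, B) = 2*B*(1 + l) (L(l, B) = (1 + l)*(2*B) = 2*B*(1 + l))
(12 + √(L(5, -2) + r))² = (12 + √(2*(-2)*(1 + 5) - 31/4))² = (12 + √(2*(-2)*6 - 31/4))² = (12 + √(-24 - 31/4))² = (12 + √(-127/4))² = (12 + I*√127/2)²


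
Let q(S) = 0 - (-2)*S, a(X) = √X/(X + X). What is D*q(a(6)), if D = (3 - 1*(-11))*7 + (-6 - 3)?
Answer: 89*√6/6 ≈ 36.334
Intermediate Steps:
a(X) = 1/(2*√X) (a(X) = √X/((2*X)) = (1/(2*X))*√X = 1/(2*√X))
q(S) = 2*S (q(S) = 0 + 2*S = 2*S)
D = 89 (D = (3 + 11)*7 - 9 = 14*7 - 9 = 98 - 9 = 89)
D*q(a(6)) = 89*(2*(1/(2*√6))) = 89*(2*((√6/6)/2)) = 89*(2*(√6/12)) = 89*(√6/6) = 89*√6/6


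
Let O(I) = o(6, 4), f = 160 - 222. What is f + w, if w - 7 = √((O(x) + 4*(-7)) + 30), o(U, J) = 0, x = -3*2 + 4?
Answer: -55 + √2 ≈ -53.586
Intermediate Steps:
f = -62
x = -2 (x = -6 + 4 = -2)
O(I) = 0
w = 7 + √2 (w = 7 + √((0 + 4*(-7)) + 30) = 7 + √((0 - 28) + 30) = 7 + √(-28 + 30) = 7 + √2 ≈ 8.4142)
f + w = -62 + (7 + √2) = -55 + √2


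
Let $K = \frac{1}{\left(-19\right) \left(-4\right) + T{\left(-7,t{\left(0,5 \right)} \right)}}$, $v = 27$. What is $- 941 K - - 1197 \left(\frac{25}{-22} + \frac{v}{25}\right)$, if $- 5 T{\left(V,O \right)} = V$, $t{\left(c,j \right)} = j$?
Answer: $- \frac{16948159}{212850} \approx -79.625$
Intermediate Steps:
$T{\left(V,O \right)} = - \frac{V}{5}$
$K = \frac{5}{387}$ ($K = \frac{1}{\left(-19\right) \left(-4\right) - - \frac{7}{5}} = \frac{1}{76 + \frac{7}{5}} = \frac{1}{\frac{387}{5}} = \frac{5}{387} \approx 0.01292$)
$- 941 K - - 1197 \left(\frac{25}{-22} + \frac{v}{25}\right) = \left(-941\right) \frac{5}{387} - - 1197 \left(\frac{25}{-22} + \frac{27}{25}\right) = - \frac{4705}{387} - - 1197 \left(25 \left(- \frac{1}{22}\right) + 27 \cdot \frac{1}{25}\right) = - \frac{4705}{387} - - 1197 \left(- \frac{25}{22} + \frac{27}{25}\right) = - \frac{4705}{387} - \left(-1197\right) \left(- \frac{31}{550}\right) = - \frac{4705}{387} - \frac{37107}{550} = - \frac{16948159}{212850}$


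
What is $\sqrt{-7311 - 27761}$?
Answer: $16 i \sqrt{137} \approx 187.28 i$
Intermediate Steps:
$\sqrt{-7311 - 27761} = \sqrt{-35072} = 16 i \sqrt{137}$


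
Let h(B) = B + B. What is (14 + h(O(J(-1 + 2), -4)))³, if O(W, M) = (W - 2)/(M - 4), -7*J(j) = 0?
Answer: 24389/8 ≈ 3048.6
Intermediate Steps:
J(j) = 0 (J(j) = -⅐*0 = 0)
O(W, M) = (-2 + W)/(-4 + M)
h(B) = 2*B
(14 + h(O(J(-1 + 2), -4)))³ = (14 + 2*((-2 + 0)/(-4 - 4)))³ = (14 + 2*(-2/(-8)))³ = (14 + 2*(-⅛*(-2)))³ = (14 + 2*(¼))³ = (14 + ½)³ = (29/2)³ = 24389/8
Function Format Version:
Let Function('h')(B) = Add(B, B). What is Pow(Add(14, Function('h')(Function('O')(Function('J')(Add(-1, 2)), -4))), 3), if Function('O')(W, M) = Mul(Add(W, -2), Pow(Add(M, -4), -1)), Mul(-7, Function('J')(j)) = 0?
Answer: Rational(24389, 8) ≈ 3048.6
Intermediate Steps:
Function('J')(j) = 0 (Function('J')(j) = Mul(Rational(-1, 7), 0) = 0)
Function('O')(W, M) = Mul(Pow(Add(-4, M), -1), Add(-2, W)) (Function('O')(W, M) = Mul(Add(-2, W), Pow(Add(-4, M), -1)) = Mul(Pow(Add(-4, M), -1), Add(-2, W)))
Function('h')(B) = Mul(2, B)
Pow(Add(14, Function('h')(Function('O')(Function('J')(Add(-1, 2)), -4))), 3) = Pow(Add(14, Mul(2, Mul(Pow(Add(-4, -4), -1), Add(-2, 0)))), 3) = Pow(Add(14, Mul(2, Mul(Pow(-8, -1), -2))), 3) = Pow(Add(14, Mul(2, Mul(Rational(-1, 8), -2))), 3) = Pow(Add(14, Mul(2, Rational(1, 4))), 3) = Pow(Add(14, Rational(1, 2)), 3) = Pow(Rational(29, 2), 3) = Rational(24389, 8)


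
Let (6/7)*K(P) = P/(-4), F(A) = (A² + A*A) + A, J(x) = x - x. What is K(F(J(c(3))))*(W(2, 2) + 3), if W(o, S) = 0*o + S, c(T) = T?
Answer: 0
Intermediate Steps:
J(x) = 0
W(o, S) = S (W(o, S) = 0 + S = S)
F(A) = A + 2*A² (F(A) = (A² + A²) + A = 2*A² + A = A + 2*A²)
K(P) = -7*P/24 (K(P) = 7*(P/(-4))/6 = 7*(P*(-¼))/6 = 7*(-P/4)/6 = -7*P/24)
K(F(J(c(3))))*(W(2, 2) + 3) = (-0*(1 + 2*0))*(2 + 3) = -0*(1 + 0)*5 = -0*5 = -7/24*0*5 = 0*5 = 0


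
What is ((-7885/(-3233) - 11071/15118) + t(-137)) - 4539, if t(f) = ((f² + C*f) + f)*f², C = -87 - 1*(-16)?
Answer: 26015273164617695/48876494 ≈ 5.3227e+8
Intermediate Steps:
C = -71 (C = -87 + 16 = -71)
t(f) = f²*(f² - 70*f) (t(f) = ((f² - 71*f) + f)*f² = (f² - 70*f)*f² = f²*(f² - 70*f))
((-7885/(-3233) - 11071/15118) + t(-137)) - 4539 = ((-7885/(-3233) - 11071/15118) + (-137)³*(-70 - 137)) - 4539 = ((-7885*(-1/3233) - 11071*1/15118) - 2571353*(-207)) - 4539 = ((7885/3233 - 11071/15118) + 532270071) - 4539 = (83412887/48876494 + 532270071) - 4539 = 26015495015023961/48876494 - 4539 = 26015273164617695/48876494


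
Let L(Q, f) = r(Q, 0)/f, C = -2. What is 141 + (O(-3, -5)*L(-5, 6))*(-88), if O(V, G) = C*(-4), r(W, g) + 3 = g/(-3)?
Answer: 493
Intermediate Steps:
r(W, g) = -3 - g/3 (r(W, g) = -3 + g/(-3) = -3 + g*(-⅓) = -3 - g/3)
L(Q, f) = -3/f (L(Q, f) = (-3 - ⅓*0)/f = (-3 + 0)/f = -3/f)
O(V, G) = 8 (O(V, G) = -2*(-4) = 8)
141 + (O(-3, -5)*L(-5, 6))*(-88) = 141 + (8*(-3/6))*(-88) = 141 + (8*(-3*⅙))*(-88) = 141 + (8*(-½))*(-88) = 141 - 4*(-88) = 141 + 352 = 493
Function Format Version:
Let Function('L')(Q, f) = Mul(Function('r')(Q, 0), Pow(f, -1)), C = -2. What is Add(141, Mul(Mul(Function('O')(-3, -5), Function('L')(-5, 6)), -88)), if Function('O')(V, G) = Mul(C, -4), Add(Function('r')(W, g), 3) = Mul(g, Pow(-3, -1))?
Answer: 493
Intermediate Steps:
Function('r')(W, g) = Add(-3, Mul(Rational(-1, 3), g)) (Function('r')(W, g) = Add(-3, Mul(g, Pow(-3, -1))) = Add(-3, Mul(g, Rational(-1, 3))) = Add(-3, Mul(Rational(-1, 3), g)))
Function('L')(Q, f) = Mul(-3, Pow(f, -1)) (Function('L')(Q, f) = Mul(Add(-3, Mul(Rational(-1, 3), 0)), Pow(f, -1)) = Mul(Add(-3, 0), Pow(f, -1)) = Mul(-3, Pow(f, -1)))
Function('O')(V, G) = 8 (Function('O')(V, G) = Mul(-2, -4) = 8)
Add(141, Mul(Mul(Function('O')(-3, -5), Function('L')(-5, 6)), -88)) = Add(141, Mul(Mul(8, Mul(-3, Pow(6, -1))), -88)) = Add(141, Mul(Mul(8, Mul(-3, Rational(1, 6))), -88)) = Add(141, Mul(Mul(8, Rational(-1, 2)), -88)) = Add(141, Mul(-4, -88)) = Add(141, 352) = 493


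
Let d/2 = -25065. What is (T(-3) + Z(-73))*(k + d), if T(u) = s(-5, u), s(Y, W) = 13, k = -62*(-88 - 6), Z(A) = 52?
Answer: -2879630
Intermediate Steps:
k = 5828 (k = -62*(-94) = 5828)
T(u) = 13
d = -50130 (d = 2*(-25065) = -50130)
(T(-3) + Z(-73))*(k + d) = (13 + 52)*(5828 - 50130) = 65*(-44302) = -2879630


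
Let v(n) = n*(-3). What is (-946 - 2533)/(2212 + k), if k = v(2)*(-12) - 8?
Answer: -3479/2276 ≈ -1.5286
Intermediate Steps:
v(n) = -3*n
k = 64 (k = -3*2*(-12) - 8 = -6*(-12) - 8 = 72 - 8 = 64)
(-946 - 2533)/(2212 + k) = (-946 - 2533)/(2212 + 64) = -3479/2276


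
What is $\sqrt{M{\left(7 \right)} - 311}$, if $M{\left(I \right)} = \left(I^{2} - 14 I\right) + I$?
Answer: $i \sqrt{353} \approx 18.788 i$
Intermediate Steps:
$M{\left(I \right)} = I^{2} - 13 I$
$\sqrt{M{\left(7 \right)} - 311} = \sqrt{7 \left(-13 + 7\right) - 311} = \sqrt{7 \left(-6\right) - 311} = \sqrt{-42 - 311} = \sqrt{-353} = i \sqrt{353}$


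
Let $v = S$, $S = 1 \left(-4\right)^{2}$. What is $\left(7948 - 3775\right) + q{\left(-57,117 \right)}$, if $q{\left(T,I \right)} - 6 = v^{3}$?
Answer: $8275$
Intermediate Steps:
$S = 16$ ($S = 1 \cdot 16 = 16$)
$v = 16$
$q{\left(T,I \right)} = 4102$ ($q{\left(T,I \right)} = 6 + 16^{3} = 6 + 4096 = 4102$)
$\left(7948 - 3775\right) + q{\left(-57,117 \right)} = \left(7948 - 3775\right) + 4102 = 4173 + 4102 = 8275$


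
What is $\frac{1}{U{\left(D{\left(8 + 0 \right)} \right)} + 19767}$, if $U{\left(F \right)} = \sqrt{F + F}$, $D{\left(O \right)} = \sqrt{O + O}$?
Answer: $\frac{19767}{390734281} - \frac{2 \sqrt{2}}{390734281} \approx 5.0582 \cdot 10^{-5}$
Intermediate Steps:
$D{\left(O \right)} = \sqrt{2} \sqrt{O}$ ($D{\left(O \right)} = \sqrt{2 O} = \sqrt{2} \sqrt{O}$)
$U{\left(F \right)} = \sqrt{2} \sqrt{F}$ ($U{\left(F \right)} = \sqrt{2 F} = \sqrt{2} \sqrt{F}$)
$\frac{1}{U{\left(D{\left(8 + 0 \right)} \right)} + 19767} = \frac{1}{\sqrt{2} \sqrt{\sqrt{2} \sqrt{8 + 0}} + 19767} = \frac{1}{\sqrt{2} \sqrt{\sqrt{2} \sqrt{8}} + 19767} = \frac{1}{\sqrt{2} \sqrt{\sqrt{2} \cdot 2 \sqrt{2}} + 19767} = \frac{1}{\sqrt{2} \sqrt{4} + 19767} = \frac{1}{\sqrt{2} \cdot 2 + 19767} = \frac{1}{2 \sqrt{2} + 19767} = \frac{1}{19767 + 2 \sqrt{2}}$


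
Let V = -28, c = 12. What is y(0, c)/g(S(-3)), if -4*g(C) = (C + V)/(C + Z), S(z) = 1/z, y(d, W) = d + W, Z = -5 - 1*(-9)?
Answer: 528/85 ≈ 6.2118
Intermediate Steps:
Z = 4 (Z = -5 + 9 = 4)
y(d, W) = W + d
S(z) = 1/z
g(C) = -(-28 + C)/(4*(4 + C)) (g(C) = -(C - 28)/(4*(C + 4)) = -(-28 + C)/(4*(4 + C)))
y(0, c)/g(S(-3)) = (12 + 0)/(((28 - 1/(-3))/(4*(4 + 1/(-3))))) = 12/(((28 - 1*(-⅓))/(4*(4 - ⅓)))) = 12/(((28 + ⅓)/(4*(11/3)))) = 12/(((¼)*(3/11)*(85/3))) = 12/(85/44) = 12*(44/85) = 528/85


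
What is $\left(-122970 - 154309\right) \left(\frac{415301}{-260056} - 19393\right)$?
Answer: $\frac{1398506909678211}{260056} \approx 5.3777 \cdot 10^{9}$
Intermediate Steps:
$\left(-122970 - 154309\right) \left(\frac{415301}{-260056} - 19393\right) = - 277279 \left(415301 \left(- \frac{1}{260056}\right) - 19393\right) = - 277279 \left(- \frac{415301}{260056} - 19393\right) = \left(-277279\right) \left(- \frac{5043681309}{260056}\right) = \frac{1398506909678211}{260056}$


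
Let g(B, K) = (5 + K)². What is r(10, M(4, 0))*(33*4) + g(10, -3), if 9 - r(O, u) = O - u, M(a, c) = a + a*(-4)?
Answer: -1712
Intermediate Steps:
M(a, c) = -3*a (M(a, c) = a - 4*a = -3*a)
r(O, u) = 9 + u - O (r(O, u) = 9 - (O - u) = 9 + (u - O) = 9 + u - O)
r(10, M(4, 0))*(33*4) + g(10, -3) = (9 - 3*4 - 1*10)*(33*4) + (5 - 3)² = (9 - 12 - 10)*132 + 2² = -13*132 + 4 = -1716 + 4 = -1712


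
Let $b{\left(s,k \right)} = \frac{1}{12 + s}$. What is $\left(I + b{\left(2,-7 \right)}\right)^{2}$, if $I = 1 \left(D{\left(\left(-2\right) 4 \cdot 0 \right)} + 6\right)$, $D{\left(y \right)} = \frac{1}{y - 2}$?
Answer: $\frac{1521}{49} \approx 31.041$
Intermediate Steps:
$D{\left(y \right)} = \frac{1}{-2 + y}$
$I = \frac{11}{2}$ ($I = 1 \left(\frac{1}{-2 + \left(-2\right) 4 \cdot 0} + 6\right) = 1 \left(\frac{1}{-2 - 0} + 6\right) = 1 \left(\frac{1}{-2 + 0} + 6\right) = 1 \left(\frac{1}{-2} + 6\right) = 1 \left(- \frac{1}{2} + 6\right) = 1 \cdot \frac{11}{2} = \frac{11}{2} \approx 5.5$)
$\left(I + b{\left(2,-7 \right)}\right)^{2} = \left(\frac{11}{2} + \frac{1}{12 + 2}\right)^{2} = \left(\frac{11}{2} + \frac{1}{14}\right)^{2} = \left(\frac{39}{7}\right)^{2} = \frac{1521}{49}$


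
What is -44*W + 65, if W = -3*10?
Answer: 1385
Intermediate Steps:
W = -30
-44*W + 65 = -44*(-30) + 65 = 1320 + 65 = 1385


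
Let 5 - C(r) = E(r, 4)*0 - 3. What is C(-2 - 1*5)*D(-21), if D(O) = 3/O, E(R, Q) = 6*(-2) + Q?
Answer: -8/7 ≈ -1.1429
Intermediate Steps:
E(R, Q) = -12 + Q
C(r) = 8 (C(r) = 5 - ((-12 + 4)*0 - 3) = 5 - (-8*0 - 3) = 5 - (0 - 3) = 5 - 1*(-3) = 5 + 3 = 8)
C(-2 - 1*5)*D(-21) = 8*(3/(-21)) = 8*(3*(-1/21)) = 8*(-⅐) = -8/7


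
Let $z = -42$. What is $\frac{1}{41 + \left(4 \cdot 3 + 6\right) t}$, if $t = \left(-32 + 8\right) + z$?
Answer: $- \frac{1}{1147} \approx -0.00087184$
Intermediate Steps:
$t = -66$ ($t = \left(-32 + 8\right) - 42 = -24 - 42 = -66$)
$\frac{1}{41 + \left(4 \cdot 3 + 6\right) t} = \frac{1}{41 + \left(4 \cdot 3 + 6\right) \left(-66\right)} = \frac{1}{41 + \left(12 + 6\right) \left(-66\right)} = \frac{1}{41 + 18 \left(-66\right)} = \frac{1}{41 - 1188} = \frac{1}{-1147} = - \frac{1}{1147}$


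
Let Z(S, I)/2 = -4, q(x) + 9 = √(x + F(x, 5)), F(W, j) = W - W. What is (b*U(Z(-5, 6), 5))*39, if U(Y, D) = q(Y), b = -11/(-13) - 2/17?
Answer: -4347/17 + 966*I*√2/17 ≈ -255.71 + 80.361*I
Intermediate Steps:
F(W, j) = 0
q(x) = -9 + √x (q(x) = -9 + √(x + 0) = -9 + √x)
b = 161/221 (b = -11*(-1/13) - 2*1/17 = 11/13 - 2/17 = 161/221 ≈ 0.72851)
Z(S, I) = -8 (Z(S, I) = 2*(-4) = -8)
U(Y, D) = -9 + √Y
(b*U(Z(-5, 6), 5))*39 = (161*(-9 + √(-8))/221)*39 = (161*(-9 + 2*I*√2)/221)*39 = (-1449/221 + 322*I*√2/221)*39 = -4347/17 + 966*I*√2/17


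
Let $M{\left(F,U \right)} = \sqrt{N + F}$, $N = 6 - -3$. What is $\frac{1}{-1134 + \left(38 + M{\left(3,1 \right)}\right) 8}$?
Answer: $- \frac{415}{344066} - \frac{4 \sqrt{3}}{172033} \approx -0.0012464$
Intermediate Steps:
$N = 9$ ($N = 6 + 3 = 9$)
$M{\left(F,U \right)} = \sqrt{9 + F}$
$\frac{1}{-1134 + \left(38 + M{\left(3,1 \right)}\right) 8} = \frac{1}{-1134 + \left(38 + \sqrt{9 + 3}\right) 8} = \frac{1}{-1134 + \left(38 + \sqrt{12}\right) 8} = \frac{1}{-1134 + \left(38 + 2 \sqrt{3}\right) 8} = \frac{1}{-1134 + \left(304 + 16 \sqrt{3}\right)} = \frac{1}{-830 + 16 \sqrt{3}}$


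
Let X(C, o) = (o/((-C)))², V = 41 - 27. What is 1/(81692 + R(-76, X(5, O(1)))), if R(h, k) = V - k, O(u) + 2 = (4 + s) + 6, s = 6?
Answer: 25/2042454 ≈ 1.2240e-5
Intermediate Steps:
V = 14
O(u) = 14 (O(u) = -2 + ((4 + 6) + 6) = -2 + (10 + 6) = -2 + 16 = 14)
X(C, o) = o²/C² (X(C, o) = (o*(-1/C))² = (-o/C)² = o²/C²)
R(h, k) = 14 - k
1/(81692 + R(-76, X(5, O(1)))) = 1/(81692 + (14 - 14²/5²)) = 1/(81692 + (14 - 196/25)) = 1/(81692 + 154/25) = 1/(2042454/25) = 25/2042454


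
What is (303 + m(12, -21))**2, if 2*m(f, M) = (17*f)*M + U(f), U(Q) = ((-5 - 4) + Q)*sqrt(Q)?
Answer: 3381948 - 11034*sqrt(3) ≈ 3.3628e+6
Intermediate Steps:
U(Q) = sqrt(Q)*(-9 + Q) (U(Q) = (-9 + Q)*sqrt(Q) = sqrt(Q)*(-9 + Q))
m(f, M) = sqrt(f)*(-9 + f)/2 + 17*M*f/2 (m(f, M) = ((17*f)*M + sqrt(f)*(-9 + f))/2 = (17*M*f + sqrt(f)*(-9 + f))/2 = (sqrt(f)*(-9 + f) + 17*M*f)/2 = sqrt(f)*(-9 + f)/2 + 17*M*f/2)
(303 + m(12, -21))**2 = (303 + (sqrt(12)*(-9 + 12)/2 + (17/2)*(-21)*12))**2 = (303 + ((1/2)*(2*sqrt(3))*3 - 2142))**2 = (303 + (3*sqrt(3) - 2142))**2 = (303 + (-2142 + 3*sqrt(3)))**2 = (-1839 + 3*sqrt(3))**2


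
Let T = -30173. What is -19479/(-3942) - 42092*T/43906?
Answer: 834560079641/28846242 ≈ 28931.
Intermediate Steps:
-19479/(-3942) - 42092*T/43906 = -19479/(-3942) - 42092/(43906/(-30173)) = -19479*(-1/3942) - 42092/(43906*(-1/30173)) = 6493/1314 - 42092/(-43906/30173) = 6493/1314 - 42092*(-30173/43906) = 6493/1314 + 635020958/21953 = 834560079641/28846242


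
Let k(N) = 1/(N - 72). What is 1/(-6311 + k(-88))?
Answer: -160/1009761 ≈ -0.00015845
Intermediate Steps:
k(N) = 1/(-72 + N)
1/(-6311 + k(-88)) = 1/(-6311 + 1/(-72 - 88)) = 1/(-6311 + 1/(-160)) = 1/(-6311 - 1/160) = 1/(-1009761/160) = -160/1009761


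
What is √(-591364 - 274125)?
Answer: I*√865489 ≈ 930.32*I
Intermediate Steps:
√(-591364 - 274125) = √(-865489) = I*√865489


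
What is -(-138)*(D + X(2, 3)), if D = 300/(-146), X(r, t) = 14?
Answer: 120336/73 ≈ 1648.4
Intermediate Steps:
D = -150/73 (D = 300*(-1/146) = -150/73 ≈ -2.0548)
-(-138)*(D + X(2, 3)) = -(-138)*(-150/73 + 14) = -(-138)*872/73 = -1*(-120336/73) = 120336/73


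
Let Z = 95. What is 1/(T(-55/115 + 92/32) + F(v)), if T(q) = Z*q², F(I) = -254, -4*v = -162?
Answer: 33856/9876271 ≈ 0.0034280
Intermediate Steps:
v = 81/2 (v = -¼*(-162) = 81/2 ≈ 40.500)
T(q) = 95*q²
1/(T(-55/115 + 92/32) + F(v)) = 1/(95*(-55/115 + 92/32)² - 254) = 1/(95*(-55*1/115 + 92*(1/32))² - 254) = 1/(95*(-11/23 + 23/8)² - 254) = 1/(95*(441/184)² - 254) = 1/(95*(194481/33856) - 254) = 1/(18475695/33856 - 254) = 1/(9876271/33856) = 33856/9876271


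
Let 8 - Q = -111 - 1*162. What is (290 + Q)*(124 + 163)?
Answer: 163877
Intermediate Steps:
Q = 281 (Q = 8 - (-111 - 1*162) = 8 - (-111 - 162) = 8 - 1*(-273) = 8 + 273 = 281)
(290 + Q)*(124 + 163) = (290 + 281)*(124 + 163) = 571*287 = 163877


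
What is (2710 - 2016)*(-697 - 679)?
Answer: -954944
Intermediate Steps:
(2710 - 2016)*(-697 - 679) = 694*(-1376) = -954944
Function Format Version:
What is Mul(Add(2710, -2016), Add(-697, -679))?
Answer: -954944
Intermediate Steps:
Mul(Add(2710, -2016), Add(-697, -679)) = Mul(694, -1376) = -954944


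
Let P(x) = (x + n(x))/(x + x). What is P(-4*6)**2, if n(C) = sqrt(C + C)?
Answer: (6 - I*sqrt(3))**2/144 ≈ 0.22917 - 0.14434*I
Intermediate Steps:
n(C) = sqrt(2)*sqrt(C) (n(C) = sqrt(2*C) = sqrt(2)*sqrt(C))
P(x) = (x + sqrt(2)*sqrt(x))/(2*x) (P(x) = (x + sqrt(2)*sqrt(x))/(x + x) = (x + sqrt(2)*sqrt(x))/((2*x)) = (x + sqrt(2)*sqrt(x))*(1/(2*x)) = (x + sqrt(2)*sqrt(x))/(2*x))
P(-4*6)**2 = ((-4*6 + sqrt(2)*sqrt(-4*6))/(2*((-4*6))))**2 = ((1/2)*(-24 + sqrt(2)*sqrt(-24))/(-24))**2 = ((1/2)*(-1/24)*(-24 + sqrt(2)*(2*I*sqrt(6))))**2 = ((1/2)*(-1/24)*(-24 + 4*I*sqrt(3)))**2 = (1/2 - I*sqrt(3)/12)**2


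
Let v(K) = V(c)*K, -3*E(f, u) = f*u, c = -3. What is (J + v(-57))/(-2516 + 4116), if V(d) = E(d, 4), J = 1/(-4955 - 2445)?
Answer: -1687201/11840000 ≈ -0.14250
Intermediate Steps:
E(f, u) = -f*u/3
J = -1/7400 (J = 1/(-7400) = -1/7400 ≈ -0.00013514)
V(d) = -4*d/3 (V(d) = -⅓*d*4 = -4*d/3)
v(K) = 4*K (v(K) = (-4/3*(-3))*K = 4*K)
(J + v(-57))/(-2516 + 4116) = (-1/7400 + 4*(-57))/(-2516 + 4116) = (-1/7400 - 228)/1600 = -1687201/7400*1/1600 = -1687201/11840000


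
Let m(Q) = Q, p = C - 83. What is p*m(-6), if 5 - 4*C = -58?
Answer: 807/2 ≈ 403.50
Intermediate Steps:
C = 63/4 (C = 5/4 - 1/4*(-58) = 5/4 + 29/2 = 63/4 ≈ 15.750)
p = -269/4 (p = 63/4 - 83 = -269/4 ≈ -67.250)
p*m(-6) = -269/4*(-6) = 807/2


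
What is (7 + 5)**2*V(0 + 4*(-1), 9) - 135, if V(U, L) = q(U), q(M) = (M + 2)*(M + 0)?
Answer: 1017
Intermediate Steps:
q(M) = M*(2 + M) (q(M) = (2 + M)*M = M*(2 + M))
V(U, L) = U*(2 + U)
(7 + 5)**2*V(0 + 4*(-1), 9) - 135 = (7 + 5)**2*((0 + 4*(-1))*(2 + (0 + 4*(-1)))) - 135 = 12**2*((0 - 4)*(2 + (0 - 4))) - 135 = 144*(-4*(2 - 4)) - 135 = 144*(-4*(-2)) - 135 = 144*8 - 135 = 1152 - 135 = 1017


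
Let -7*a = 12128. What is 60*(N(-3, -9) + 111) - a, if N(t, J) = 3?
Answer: 60008/7 ≈ 8572.6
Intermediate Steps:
a = -12128/7 (a = -⅐*12128 = -12128/7 ≈ -1732.6)
60*(N(-3, -9) + 111) - a = 60*(3 + 111) - 1*(-12128/7) = 60*114 + 12128/7 = 6840 + 12128/7 = 60008/7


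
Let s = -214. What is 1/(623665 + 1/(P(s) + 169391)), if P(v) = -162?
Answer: 169229/105542204286 ≈ 1.6034e-6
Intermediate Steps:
1/(623665 + 1/(P(s) + 169391)) = 1/(623665 + 1/(-162 + 169391)) = 1/(623665 + 1/169229) = 1/(105542204286/169229) = 169229/105542204286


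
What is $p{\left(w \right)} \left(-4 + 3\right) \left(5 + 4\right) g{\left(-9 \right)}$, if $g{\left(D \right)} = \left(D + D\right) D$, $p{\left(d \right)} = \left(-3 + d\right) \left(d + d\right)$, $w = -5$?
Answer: $-116640$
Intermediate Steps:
$p{\left(d \right)} = 2 d \left(-3 + d\right)$ ($p{\left(d \right)} = \left(-3 + d\right) 2 d = 2 d \left(-3 + d\right)$)
$g{\left(D \right)} = 2 D^{2}$ ($g{\left(D \right)} = 2 D D = 2 D^{2}$)
$p{\left(w \right)} \left(-4 + 3\right) \left(5 + 4\right) g{\left(-9 \right)} = 2 \left(-5\right) \left(-3 - 5\right) \left(-4 + 3\right) \left(5 + 4\right) 2 \left(-9\right)^{2} = 2 \left(-5\right) \left(-8\right) \left(\left(-1\right) 9\right) 2 \cdot 81 = 80 \left(-9\right) 162 = \left(-720\right) 162 = -116640$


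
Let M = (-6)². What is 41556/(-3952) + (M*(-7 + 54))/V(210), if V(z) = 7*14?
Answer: 326787/48412 ≈ 6.7501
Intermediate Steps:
M = 36
V(z) = 98
41556/(-3952) + (M*(-7 + 54))/V(210) = 41556/(-3952) + (36*(-7 + 54))/98 = 41556*(-1/3952) + (36*47)*(1/98) = -10389/988 + 1692*(1/98) = -10389/988 + 846/49 = 326787/48412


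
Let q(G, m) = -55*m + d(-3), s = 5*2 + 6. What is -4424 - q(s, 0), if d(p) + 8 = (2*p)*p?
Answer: -4434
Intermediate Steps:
d(p) = -8 + 2*p² (d(p) = -8 + (2*p)*p = -8 + 2*p²)
s = 16 (s = 10 + 6 = 16)
q(G, m) = 10 - 55*m (q(G, m) = -55*m + (-8 + 2*(-3)²) = -55*m + (-8 + 2*9) = -55*m + (-8 + 18) = -55*m + 10 = 10 - 55*m)
-4424 - q(s, 0) = -4424 - (10 - 55*0) = -4424 - (10 + 0) = -4424 - 1*10 = -4424 - 10 = -4434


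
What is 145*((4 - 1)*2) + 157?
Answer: 1027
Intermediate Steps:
145*((4 - 1)*2) + 157 = 145*(3*2) + 157 = 145*6 + 157 = 870 + 157 = 1027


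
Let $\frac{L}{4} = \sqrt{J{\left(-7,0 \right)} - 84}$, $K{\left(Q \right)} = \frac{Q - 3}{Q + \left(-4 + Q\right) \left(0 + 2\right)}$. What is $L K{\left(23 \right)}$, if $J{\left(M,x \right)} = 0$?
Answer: $\frac{160 i \sqrt{21}}{61} \approx 12.02 i$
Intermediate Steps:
$K{\left(Q \right)} = \frac{-3 + Q}{-8 + 3 Q}$ ($K{\left(Q \right)} = \frac{-3 + Q}{Q + \left(-4 + Q\right) 2} = \frac{-3 + Q}{Q + \left(-8 + 2 Q\right)} = \frac{-3 + Q}{-8 + 3 Q}$)
$L = 8 i \sqrt{21}$ ($L = 4 \sqrt{0 - 84} = 4 \sqrt{-84} = 4 \cdot 2 i \sqrt{21} = 8 i \sqrt{21} \approx 36.661 i$)
$L K{\left(23 \right)} = 8 i \sqrt{21} \frac{-3 + 23}{-8 + 3 \cdot 23} = 8 i \sqrt{21} \frac{1}{-8 + 69} \cdot 20 = 8 i \sqrt{21} \cdot \frac{1}{61} \cdot 20 = 8 i \sqrt{21} \cdot \frac{20}{61} = \frac{160 i \sqrt{21}}{61}$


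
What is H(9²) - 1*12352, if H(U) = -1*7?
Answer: -12359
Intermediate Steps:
H(U) = -7
H(9²) - 1*12352 = -7 - 1*12352 = -7 - 12352 = -12359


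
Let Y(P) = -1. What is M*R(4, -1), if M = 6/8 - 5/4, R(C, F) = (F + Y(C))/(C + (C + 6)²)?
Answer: 1/104 ≈ 0.0096154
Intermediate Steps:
R(C, F) = (-1 + F)/(C + (6 + C)²) (R(C, F) = (F - 1)/(C + (C + 6)²) = (-1 + F)/(C + (6 + C)²))
M = -½ (M = 6*(⅛) - 5*¼ = ¾ - 5/4 = -½ ≈ -0.50000)
M*R(4, -1) = -(-1 - 1)/(2*(4 + (6 + 4)²)) = -(-2)/(2*(4 + 10²)) = -(-2)/(2*(4 + 100)) = -(-2)/(2*104) = -(-2)/208 = -½*(-1/52) = 1/104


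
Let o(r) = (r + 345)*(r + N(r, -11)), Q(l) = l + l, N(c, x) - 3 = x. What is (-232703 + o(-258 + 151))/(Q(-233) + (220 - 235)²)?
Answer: 260073/241 ≈ 1079.1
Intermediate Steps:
N(c, x) = 3 + x
Q(l) = 2*l
o(r) = (-8 + r)*(345 + r) (o(r) = (r + 345)*(r + (3 - 11)) = (345 + r)*(r - 8) = (345 + r)*(-8 + r) = (-8 + r)*(345 + r))
(-232703 + o(-258 + 151))/(Q(-233) + (220 - 235)²) = (-232703 + (-2760 + (-258 + 151)² + 337*(-258 + 151)))/(2*(-233) + (220 - 235)²) = (-232703 + (-2760 + (-107)² + 337*(-107)))/(-466 + (-15)²) = (-232703 + (-2760 + 11449 - 36059))/(-466 + 225) = (-232703 - 27370)/(-241) = -260073*(-1/241) = 260073/241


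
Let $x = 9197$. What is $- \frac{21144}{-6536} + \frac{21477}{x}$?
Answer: $\frac{41854380}{7513949} \approx 5.5702$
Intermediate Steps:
$- \frac{21144}{-6536} + \frac{21477}{x} = - \frac{21144}{-6536} + \frac{21477}{9197} = \left(-21144\right) \left(- \frac{1}{6536}\right) + 21477 \cdot \frac{1}{9197} = \frac{2643}{817} + \frac{21477}{9197} = \frac{41854380}{7513949}$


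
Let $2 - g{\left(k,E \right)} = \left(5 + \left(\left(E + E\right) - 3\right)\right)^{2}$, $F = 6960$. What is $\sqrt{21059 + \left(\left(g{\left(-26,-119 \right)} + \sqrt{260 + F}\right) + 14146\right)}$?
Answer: $\sqrt{-20489 + 38 \sqrt{5}} \approx 142.84 i$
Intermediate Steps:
$g{\left(k,E \right)} = 2 - \left(2 + 2 E\right)^{2}$ ($g{\left(k,E \right)} = 2 - \left(5 + \left(\left(E + E\right) - 3\right)\right)^{2} = 2 - \left(5 + \left(2 E - 3\right)\right)^{2} = 2 - \left(5 + \left(-3 + 2 E\right)\right)^{2} = 2 - \left(2 + 2 E\right)^{2}$)
$\sqrt{21059 + \left(\left(g{\left(-26,-119 \right)} + \sqrt{260 + F}\right) + 14146\right)} = \sqrt{21059 + \left(\left(\left(2 - 4 \left(1 - 119\right)^{2}\right) + \sqrt{260 + 6960}\right) + 14146\right)} = \sqrt{21059 + \left(\left(\left(2 - 4 \left(-118\right)^{2}\right) + \sqrt{7220}\right) + 14146\right)} = \sqrt{21059 + \left(\left(\left(2 - 55696\right) + 38 \sqrt{5}\right) + 14146\right)} = \sqrt{21059 + \left(\left(-55694 + 38 \sqrt{5}\right) + 14146\right)} = \sqrt{21059 - \left(41548 - 38 \sqrt{5}\right)} = \sqrt{-20489 + 38 \sqrt{5}}$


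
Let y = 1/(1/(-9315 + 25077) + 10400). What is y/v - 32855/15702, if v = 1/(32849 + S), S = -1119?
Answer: 2467264601665/2573947225302 ≈ 0.95855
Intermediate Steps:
v = 1/31730 (v = 1/(32849 - 1119) = 1/31730 ≈ 3.1516e-5)
y = 15762/163924801 (y = 1/(1/15762 + 10400) = 1/(163924801/15762) = 15762/163924801 ≈ 9.6154e-5)
y/v - 32855/15702 = 15762/(163924801*(1/31730)) - 32855/15702 = (15762/163924801)*31730 - 32855*1/15702 = 500128260/163924801 - 32855/15702 = 2467264601665/2573947225302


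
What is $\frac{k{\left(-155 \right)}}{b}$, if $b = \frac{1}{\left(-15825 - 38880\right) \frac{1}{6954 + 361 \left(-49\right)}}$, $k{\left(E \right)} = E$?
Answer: $- \frac{1695855}{2147} \approx -789.87$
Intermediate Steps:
$b = \frac{2147}{10941}$ ($b = \frac{1}{\left(-54705\right) \frac{1}{6954 - 17689}} = \frac{1}{\left(-54705\right) \frac{1}{-10735}} = \frac{1}{\left(-54705\right) \left(- \frac{1}{10735}\right)} = \frac{1}{\frac{10941}{2147}} = \frac{2147}{10941} \approx 0.19623$)
$\frac{k{\left(-155 \right)}}{b} = - \frac{155}{\frac{2147}{10941}} = \left(-155\right) \frac{10941}{2147} = - \frac{1695855}{2147}$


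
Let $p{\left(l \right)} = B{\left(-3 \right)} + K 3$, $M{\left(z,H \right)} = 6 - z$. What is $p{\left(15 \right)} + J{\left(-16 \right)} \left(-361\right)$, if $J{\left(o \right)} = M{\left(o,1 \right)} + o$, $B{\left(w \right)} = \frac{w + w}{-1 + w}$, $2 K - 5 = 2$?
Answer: $-2154$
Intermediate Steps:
$K = \frac{7}{2}$ ($K = \frac{5}{2} + \frac{1}{2} \cdot 2 = \frac{5}{2} + 1 = \frac{7}{2} \approx 3.5$)
$B{\left(w \right)} = \frac{2 w}{-1 + w}$
$J{\left(o \right)} = 6$ ($J{\left(o \right)} = \left(6 - o\right) + o = 6$)
$p{\left(l \right)} = 12$ ($p{\left(l \right)} = 2 \left(-3\right) \frac{1}{-1 - 3} + \frac{7}{2} \cdot 3 = 2 \left(-3\right) \frac{1}{-4} + \frac{21}{2} = 2 \left(-3\right) \left(- \frac{1}{4}\right) + \frac{21}{2} = \frac{3}{2} + \frac{21}{2} = 12$)
$p{\left(15 \right)} + J{\left(-16 \right)} \left(-361\right) = 12 + 6 \left(-361\right) = 12 - 2166 = -2154$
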